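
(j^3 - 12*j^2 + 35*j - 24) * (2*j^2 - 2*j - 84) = 2*j^5 - 26*j^4 + 10*j^3 + 890*j^2 - 2892*j + 2016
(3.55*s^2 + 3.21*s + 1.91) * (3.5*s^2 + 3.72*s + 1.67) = 12.425*s^4 + 24.441*s^3 + 24.5547*s^2 + 12.4659*s + 3.1897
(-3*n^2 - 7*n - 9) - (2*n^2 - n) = -5*n^2 - 6*n - 9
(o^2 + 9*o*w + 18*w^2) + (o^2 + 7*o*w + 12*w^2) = 2*o^2 + 16*o*w + 30*w^2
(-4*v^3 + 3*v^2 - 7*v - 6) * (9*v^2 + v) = -36*v^5 + 23*v^4 - 60*v^3 - 61*v^2 - 6*v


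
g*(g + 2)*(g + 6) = g^3 + 8*g^2 + 12*g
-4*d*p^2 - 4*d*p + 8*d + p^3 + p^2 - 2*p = (-4*d + p)*(p - 1)*(p + 2)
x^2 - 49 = (x - 7)*(x + 7)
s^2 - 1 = (s - 1)*(s + 1)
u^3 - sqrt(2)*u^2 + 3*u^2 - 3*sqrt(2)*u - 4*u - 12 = (u + 3)*(u - 2*sqrt(2))*(u + sqrt(2))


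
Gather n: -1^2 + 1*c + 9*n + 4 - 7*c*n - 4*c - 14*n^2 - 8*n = -3*c - 14*n^2 + n*(1 - 7*c) + 3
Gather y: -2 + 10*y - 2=10*y - 4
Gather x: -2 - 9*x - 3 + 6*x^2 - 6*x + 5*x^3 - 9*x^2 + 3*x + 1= 5*x^3 - 3*x^2 - 12*x - 4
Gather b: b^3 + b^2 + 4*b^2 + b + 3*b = b^3 + 5*b^2 + 4*b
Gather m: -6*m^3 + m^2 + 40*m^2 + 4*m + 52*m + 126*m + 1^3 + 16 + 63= -6*m^3 + 41*m^2 + 182*m + 80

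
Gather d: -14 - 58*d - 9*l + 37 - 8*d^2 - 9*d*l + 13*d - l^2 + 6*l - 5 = -8*d^2 + d*(-9*l - 45) - l^2 - 3*l + 18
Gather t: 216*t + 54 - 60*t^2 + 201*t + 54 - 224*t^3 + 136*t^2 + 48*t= -224*t^3 + 76*t^2 + 465*t + 108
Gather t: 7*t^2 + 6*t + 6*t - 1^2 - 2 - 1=7*t^2 + 12*t - 4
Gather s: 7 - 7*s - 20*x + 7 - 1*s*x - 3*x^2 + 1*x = s*(-x - 7) - 3*x^2 - 19*x + 14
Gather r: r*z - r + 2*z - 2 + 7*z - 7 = r*(z - 1) + 9*z - 9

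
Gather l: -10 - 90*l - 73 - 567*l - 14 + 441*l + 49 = -216*l - 48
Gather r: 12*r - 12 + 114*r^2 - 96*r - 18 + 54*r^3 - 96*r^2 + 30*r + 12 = 54*r^3 + 18*r^2 - 54*r - 18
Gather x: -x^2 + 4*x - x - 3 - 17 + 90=-x^2 + 3*x + 70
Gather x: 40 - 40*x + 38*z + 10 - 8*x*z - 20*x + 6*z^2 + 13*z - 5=x*(-8*z - 60) + 6*z^2 + 51*z + 45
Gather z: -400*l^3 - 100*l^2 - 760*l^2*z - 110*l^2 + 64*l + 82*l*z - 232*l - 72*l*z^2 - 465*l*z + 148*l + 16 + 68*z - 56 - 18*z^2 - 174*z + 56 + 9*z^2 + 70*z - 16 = -400*l^3 - 210*l^2 - 20*l + z^2*(-72*l - 9) + z*(-760*l^2 - 383*l - 36)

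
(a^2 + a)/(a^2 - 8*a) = (a + 1)/(a - 8)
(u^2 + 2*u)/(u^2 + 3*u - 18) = u*(u + 2)/(u^2 + 3*u - 18)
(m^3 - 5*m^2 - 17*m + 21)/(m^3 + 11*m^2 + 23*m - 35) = (m^2 - 4*m - 21)/(m^2 + 12*m + 35)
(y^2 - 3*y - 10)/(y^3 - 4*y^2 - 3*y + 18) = (y - 5)/(y^2 - 6*y + 9)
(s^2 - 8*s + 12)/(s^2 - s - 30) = (s - 2)/(s + 5)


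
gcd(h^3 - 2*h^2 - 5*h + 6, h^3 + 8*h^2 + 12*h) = h + 2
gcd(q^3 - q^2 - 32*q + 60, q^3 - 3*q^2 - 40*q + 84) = q^2 + 4*q - 12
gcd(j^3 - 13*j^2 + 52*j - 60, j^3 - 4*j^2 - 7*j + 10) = j - 5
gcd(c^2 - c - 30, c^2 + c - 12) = 1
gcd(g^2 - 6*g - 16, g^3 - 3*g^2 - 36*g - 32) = g - 8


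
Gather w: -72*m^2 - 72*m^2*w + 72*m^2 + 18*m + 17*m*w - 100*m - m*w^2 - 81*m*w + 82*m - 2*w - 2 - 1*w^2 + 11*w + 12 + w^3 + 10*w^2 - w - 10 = w^3 + w^2*(9 - m) + w*(-72*m^2 - 64*m + 8)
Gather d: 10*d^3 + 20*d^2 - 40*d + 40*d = 10*d^3 + 20*d^2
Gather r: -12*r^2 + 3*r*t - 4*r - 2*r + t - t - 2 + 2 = -12*r^2 + r*(3*t - 6)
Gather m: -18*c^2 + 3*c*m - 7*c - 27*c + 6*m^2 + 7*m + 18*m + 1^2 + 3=-18*c^2 - 34*c + 6*m^2 + m*(3*c + 25) + 4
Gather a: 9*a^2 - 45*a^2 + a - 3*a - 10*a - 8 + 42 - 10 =-36*a^2 - 12*a + 24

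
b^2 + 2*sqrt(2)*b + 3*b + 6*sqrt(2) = (b + 3)*(b + 2*sqrt(2))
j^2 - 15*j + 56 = (j - 8)*(j - 7)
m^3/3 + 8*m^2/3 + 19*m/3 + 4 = (m/3 + 1/3)*(m + 3)*(m + 4)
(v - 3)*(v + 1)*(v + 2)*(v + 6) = v^4 + 6*v^3 - 7*v^2 - 48*v - 36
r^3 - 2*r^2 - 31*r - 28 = (r - 7)*(r + 1)*(r + 4)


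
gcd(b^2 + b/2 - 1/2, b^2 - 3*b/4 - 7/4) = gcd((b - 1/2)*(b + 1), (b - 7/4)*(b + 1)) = b + 1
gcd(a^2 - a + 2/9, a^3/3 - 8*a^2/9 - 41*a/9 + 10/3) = a - 2/3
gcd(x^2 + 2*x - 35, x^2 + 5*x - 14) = x + 7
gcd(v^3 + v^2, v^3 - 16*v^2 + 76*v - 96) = 1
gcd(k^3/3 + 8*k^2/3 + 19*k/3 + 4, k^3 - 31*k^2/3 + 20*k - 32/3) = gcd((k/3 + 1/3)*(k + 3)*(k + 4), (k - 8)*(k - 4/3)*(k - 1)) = 1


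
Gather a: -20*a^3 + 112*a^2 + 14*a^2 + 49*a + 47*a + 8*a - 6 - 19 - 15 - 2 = -20*a^3 + 126*a^2 + 104*a - 42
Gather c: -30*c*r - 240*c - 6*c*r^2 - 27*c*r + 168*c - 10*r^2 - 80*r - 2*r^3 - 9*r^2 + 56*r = c*(-6*r^2 - 57*r - 72) - 2*r^3 - 19*r^2 - 24*r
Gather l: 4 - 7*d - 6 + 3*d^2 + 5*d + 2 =3*d^2 - 2*d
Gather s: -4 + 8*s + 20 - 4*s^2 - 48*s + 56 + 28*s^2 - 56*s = 24*s^2 - 96*s + 72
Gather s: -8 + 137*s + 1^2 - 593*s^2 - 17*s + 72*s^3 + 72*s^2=72*s^3 - 521*s^2 + 120*s - 7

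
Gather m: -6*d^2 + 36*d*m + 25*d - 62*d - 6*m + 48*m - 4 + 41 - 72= -6*d^2 - 37*d + m*(36*d + 42) - 35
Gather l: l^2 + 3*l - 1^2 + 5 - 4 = l^2 + 3*l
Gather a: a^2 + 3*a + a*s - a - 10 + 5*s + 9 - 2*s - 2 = a^2 + a*(s + 2) + 3*s - 3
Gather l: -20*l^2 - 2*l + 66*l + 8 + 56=-20*l^2 + 64*l + 64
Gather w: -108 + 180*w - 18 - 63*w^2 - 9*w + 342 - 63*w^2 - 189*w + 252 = -126*w^2 - 18*w + 468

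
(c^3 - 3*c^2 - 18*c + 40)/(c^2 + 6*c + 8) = (c^2 - 7*c + 10)/(c + 2)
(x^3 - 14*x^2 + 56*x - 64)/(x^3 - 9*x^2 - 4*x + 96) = (x - 2)/(x + 3)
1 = 1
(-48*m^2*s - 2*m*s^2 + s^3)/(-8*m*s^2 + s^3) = (6*m + s)/s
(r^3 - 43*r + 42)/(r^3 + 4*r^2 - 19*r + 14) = (r - 6)/(r - 2)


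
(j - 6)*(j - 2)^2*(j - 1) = j^4 - 11*j^3 + 38*j^2 - 52*j + 24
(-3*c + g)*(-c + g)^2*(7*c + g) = -21*c^4 + 46*c^3*g - 28*c^2*g^2 + 2*c*g^3 + g^4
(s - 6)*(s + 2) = s^2 - 4*s - 12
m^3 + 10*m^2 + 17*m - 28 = (m - 1)*(m + 4)*(m + 7)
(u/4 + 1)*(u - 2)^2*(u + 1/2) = u^4/4 + u^3/8 - 3*u^2 + 5*u/2 + 2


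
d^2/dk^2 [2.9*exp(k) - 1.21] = 2.9*exp(k)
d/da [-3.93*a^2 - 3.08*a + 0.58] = -7.86*a - 3.08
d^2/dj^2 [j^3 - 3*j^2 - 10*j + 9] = 6*j - 6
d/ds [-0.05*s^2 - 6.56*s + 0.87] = -0.1*s - 6.56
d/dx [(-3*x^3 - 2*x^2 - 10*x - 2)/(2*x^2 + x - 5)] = (-6*x^4 - 6*x^3 + 63*x^2 + 28*x + 52)/(4*x^4 + 4*x^3 - 19*x^2 - 10*x + 25)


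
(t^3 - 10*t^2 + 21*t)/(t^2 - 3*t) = t - 7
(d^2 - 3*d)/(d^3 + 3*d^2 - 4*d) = (d - 3)/(d^2 + 3*d - 4)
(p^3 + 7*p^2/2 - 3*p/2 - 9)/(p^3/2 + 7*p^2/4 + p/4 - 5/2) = 2*(2*p^2 + 3*p - 9)/(2*p^2 + 3*p - 5)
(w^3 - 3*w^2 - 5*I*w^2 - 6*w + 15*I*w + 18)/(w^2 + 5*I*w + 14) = (w^2 - 3*w*(1 + I) + 9*I)/(w + 7*I)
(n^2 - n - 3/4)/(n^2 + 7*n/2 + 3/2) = (n - 3/2)/(n + 3)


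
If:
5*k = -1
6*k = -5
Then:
No Solution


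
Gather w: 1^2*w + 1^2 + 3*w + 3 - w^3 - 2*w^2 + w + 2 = -w^3 - 2*w^2 + 5*w + 6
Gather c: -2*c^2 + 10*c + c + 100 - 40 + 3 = -2*c^2 + 11*c + 63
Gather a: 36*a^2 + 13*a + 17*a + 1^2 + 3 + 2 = 36*a^2 + 30*a + 6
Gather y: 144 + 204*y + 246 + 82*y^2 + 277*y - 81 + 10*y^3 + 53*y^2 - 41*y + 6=10*y^3 + 135*y^2 + 440*y + 315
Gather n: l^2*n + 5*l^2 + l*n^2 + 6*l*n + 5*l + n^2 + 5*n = 5*l^2 + 5*l + n^2*(l + 1) + n*(l^2 + 6*l + 5)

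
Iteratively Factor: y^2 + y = (y + 1)*(y)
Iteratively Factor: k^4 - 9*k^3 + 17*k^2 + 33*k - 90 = (k - 3)*(k^3 - 6*k^2 - k + 30) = (k - 5)*(k - 3)*(k^2 - k - 6) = (k - 5)*(k - 3)*(k + 2)*(k - 3)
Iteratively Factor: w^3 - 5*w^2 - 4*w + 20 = (w + 2)*(w^2 - 7*w + 10) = (w - 5)*(w + 2)*(w - 2)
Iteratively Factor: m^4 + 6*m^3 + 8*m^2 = (m)*(m^3 + 6*m^2 + 8*m) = m*(m + 4)*(m^2 + 2*m) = m^2*(m + 4)*(m + 2)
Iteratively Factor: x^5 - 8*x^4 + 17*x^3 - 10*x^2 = (x)*(x^4 - 8*x^3 + 17*x^2 - 10*x) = x^2*(x^3 - 8*x^2 + 17*x - 10) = x^2*(x - 1)*(x^2 - 7*x + 10) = x^2*(x - 5)*(x - 1)*(x - 2)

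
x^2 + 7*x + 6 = (x + 1)*(x + 6)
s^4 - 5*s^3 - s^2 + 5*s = s*(s - 5)*(s - 1)*(s + 1)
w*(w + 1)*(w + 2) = w^3 + 3*w^2 + 2*w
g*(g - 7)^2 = g^3 - 14*g^2 + 49*g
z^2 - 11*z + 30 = (z - 6)*(z - 5)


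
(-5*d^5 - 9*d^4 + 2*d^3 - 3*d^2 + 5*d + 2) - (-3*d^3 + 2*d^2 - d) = -5*d^5 - 9*d^4 + 5*d^3 - 5*d^2 + 6*d + 2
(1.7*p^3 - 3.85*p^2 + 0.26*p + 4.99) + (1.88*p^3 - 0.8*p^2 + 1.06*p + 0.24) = 3.58*p^3 - 4.65*p^2 + 1.32*p + 5.23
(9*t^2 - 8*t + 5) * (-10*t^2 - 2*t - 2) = -90*t^4 + 62*t^3 - 52*t^2 + 6*t - 10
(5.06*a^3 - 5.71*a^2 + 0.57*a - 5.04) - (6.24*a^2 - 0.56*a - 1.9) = 5.06*a^3 - 11.95*a^2 + 1.13*a - 3.14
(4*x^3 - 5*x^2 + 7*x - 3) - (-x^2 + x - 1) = 4*x^3 - 4*x^2 + 6*x - 2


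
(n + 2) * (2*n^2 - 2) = 2*n^3 + 4*n^2 - 2*n - 4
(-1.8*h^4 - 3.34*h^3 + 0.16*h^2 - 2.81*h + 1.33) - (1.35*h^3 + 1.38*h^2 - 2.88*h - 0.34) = -1.8*h^4 - 4.69*h^3 - 1.22*h^2 + 0.0699999999999998*h + 1.67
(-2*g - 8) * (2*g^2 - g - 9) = -4*g^3 - 14*g^2 + 26*g + 72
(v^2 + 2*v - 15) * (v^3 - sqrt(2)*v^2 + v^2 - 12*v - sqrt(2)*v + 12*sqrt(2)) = v^5 - sqrt(2)*v^4 + 3*v^4 - 25*v^3 - 3*sqrt(2)*v^3 - 39*v^2 + 25*sqrt(2)*v^2 + 39*sqrt(2)*v + 180*v - 180*sqrt(2)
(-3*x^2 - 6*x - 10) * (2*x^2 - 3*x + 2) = -6*x^4 - 3*x^3 - 8*x^2 + 18*x - 20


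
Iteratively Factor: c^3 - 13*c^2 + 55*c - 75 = (c - 5)*(c^2 - 8*c + 15) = (c - 5)^2*(c - 3)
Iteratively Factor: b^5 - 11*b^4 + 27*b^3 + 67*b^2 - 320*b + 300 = (b - 2)*(b^4 - 9*b^3 + 9*b^2 + 85*b - 150) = (b - 2)^2*(b^3 - 7*b^2 - 5*b + 75) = (b - 5)*(b - 2)^2*(b^2 - 2*b - 15) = (b - 5)^2*(b - 2)^2*(b + 3)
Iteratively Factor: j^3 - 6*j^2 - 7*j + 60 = (j - 4)*(j^2 - 2*j - 15) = (j - 4)*(j + 3)*(j - 5)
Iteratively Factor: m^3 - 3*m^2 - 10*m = (m - 5)*(m^2 + 2*m) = m*(m - 5)*(m + 2)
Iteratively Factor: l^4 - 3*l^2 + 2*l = (l)*(l^3 - 3*l + 2) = l*(l - 1)*(l^2 + l - 2) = l*(l - 1)^2*(l + 2)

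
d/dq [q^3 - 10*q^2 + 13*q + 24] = 3*q^2 - 20*q + 13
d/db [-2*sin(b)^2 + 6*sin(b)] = 2*(3 - 2*sin(b))*cos(b)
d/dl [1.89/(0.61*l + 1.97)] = -1.1529/(0.61*l + 1.97)^2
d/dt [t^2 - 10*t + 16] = 2*t - 10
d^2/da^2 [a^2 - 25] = 2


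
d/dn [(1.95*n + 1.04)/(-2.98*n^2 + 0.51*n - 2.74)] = (5.811*n^2 + 6.1984*n - 5.8734)/(8.8804*n^4 - 3.0396*n^3 + 16.5905*n^2 - 2.7948*n + 7.5076)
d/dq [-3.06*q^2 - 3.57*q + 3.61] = -6.12*q - 3.57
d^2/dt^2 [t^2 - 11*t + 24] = 2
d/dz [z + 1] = 1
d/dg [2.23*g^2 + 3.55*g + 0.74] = 4.46*g + 3.55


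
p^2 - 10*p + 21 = (p - 7)*(p - 3)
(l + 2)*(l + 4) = l^2 + 6*l + 8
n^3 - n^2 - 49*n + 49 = (n - 7)*(n - 1)*(n + 7)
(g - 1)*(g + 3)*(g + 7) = g^3 + 9*g^2 + 11*g - 21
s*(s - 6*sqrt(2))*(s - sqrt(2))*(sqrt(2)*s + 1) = sqrt(2)*s^4 - 13*s^3 + 5*sqrt(2)*s^2 + 12*s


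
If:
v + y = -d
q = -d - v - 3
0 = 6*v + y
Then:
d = -5*y/6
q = y - 3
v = -y/6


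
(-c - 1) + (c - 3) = -4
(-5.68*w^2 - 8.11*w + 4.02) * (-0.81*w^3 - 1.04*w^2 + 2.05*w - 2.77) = 4.6008*w^5 + 12.4763*w^4 - 6.4658*w^3 - 5.0727*w^2 + 30.7057*w - 11.1354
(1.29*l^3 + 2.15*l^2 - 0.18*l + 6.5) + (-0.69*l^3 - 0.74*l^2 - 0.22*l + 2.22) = 0.6*l^3 + 1.41*l^2 - 0.4*l + 8.72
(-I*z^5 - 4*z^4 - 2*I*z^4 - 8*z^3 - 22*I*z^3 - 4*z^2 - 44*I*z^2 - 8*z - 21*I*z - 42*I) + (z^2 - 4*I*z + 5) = -I*z^5 - 4*z^4 - 2*I*z^4 - 8*z^3 - 22*I*z^3 - 3*z^2 - 44*I*z^2 - 8*z - 25*I*z + 5 - 42*I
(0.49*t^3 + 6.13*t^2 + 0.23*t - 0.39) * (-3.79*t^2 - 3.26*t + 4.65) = -1.8571*t^5 - 24.8301*t^4 - 18.577*t^3 + 29.2328*t^2 + 2.3409*t - 1.8135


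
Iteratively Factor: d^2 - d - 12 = (d - 4)*(d + 3)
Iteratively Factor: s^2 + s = (s + 1)*(s)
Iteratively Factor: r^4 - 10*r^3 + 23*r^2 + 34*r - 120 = (r - 3)*(r^3 - 7*r^2 + 2*r + 40) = (r - 3)*(r + 2)*(r^2 - 9*r + 20) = (r - 4)*(r - 3)*(r + 2)*(r - 5)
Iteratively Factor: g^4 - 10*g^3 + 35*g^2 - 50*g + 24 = (g - 1)*(g^3 - 9*g^2 + 26*g - 24) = (g - 4)*(g - 1)*(g^2 - 5*g + 6) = (g - 4)*(g - 3)*(g - 1)*(g - 2)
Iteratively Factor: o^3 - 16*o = (o - 4)*(o^2 + 4*o) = (o - 4)*(o + 4)*(o)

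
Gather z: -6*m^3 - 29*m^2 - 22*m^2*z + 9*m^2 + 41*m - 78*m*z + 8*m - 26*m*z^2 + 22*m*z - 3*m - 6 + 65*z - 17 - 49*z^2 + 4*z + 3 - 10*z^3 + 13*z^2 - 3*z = -6*m^3 - 20*m^2 + 46*m - 10*z^3 + z^2*(-26*m - 36) + z*(-22*m^2 - 56*m + 66) - 20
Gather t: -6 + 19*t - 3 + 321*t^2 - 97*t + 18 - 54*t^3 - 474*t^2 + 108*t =-54*t^3 - 153*t^2 + 30*t + 9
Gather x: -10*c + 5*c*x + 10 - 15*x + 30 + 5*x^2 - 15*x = -10*c + 5*x^2 + x*(5*c - 30) + 40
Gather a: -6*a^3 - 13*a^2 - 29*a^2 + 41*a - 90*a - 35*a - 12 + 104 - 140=-6*a^3 - 42*a^2 - 84*a - 48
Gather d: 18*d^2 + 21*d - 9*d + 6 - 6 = 18*d^2 + 12*d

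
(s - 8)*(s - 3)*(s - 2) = s^3 - 13*s^2 + 46*s - 48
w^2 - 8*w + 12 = (w - 6)*(w - 2)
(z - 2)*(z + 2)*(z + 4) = z^3 + 4*z^2 - 4*z - 16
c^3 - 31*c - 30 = (c - 6)*(c + 1)*(c + 5)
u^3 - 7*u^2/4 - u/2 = u*(u - 2)*(u + 1/4)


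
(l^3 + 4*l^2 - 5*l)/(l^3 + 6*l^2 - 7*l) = (l + 5)/(l + 7)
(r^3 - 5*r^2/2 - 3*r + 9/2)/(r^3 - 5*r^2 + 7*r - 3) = (r + 3/2)/(r - 1)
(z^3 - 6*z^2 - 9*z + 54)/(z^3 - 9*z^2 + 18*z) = (z + 3)/z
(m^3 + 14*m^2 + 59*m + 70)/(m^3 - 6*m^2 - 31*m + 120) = (m^2 + 9*m + 14)/(m^2 - 11*m + 24)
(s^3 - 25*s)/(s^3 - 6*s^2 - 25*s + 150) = s/(s - 6)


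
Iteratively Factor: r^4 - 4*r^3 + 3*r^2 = (r - 1)*(r^3 - 3*r^2) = r*(r - 1)*(r^2 - 3*r) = r*(r - 3)*(r - 1)*(r)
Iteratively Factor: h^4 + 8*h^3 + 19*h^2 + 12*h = (h + 1)*(h^3 + 7*h^2 + 12*h) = h*(h + 1)*(h^2 + 7*h + 12) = h*(h + 1)*(h + 3)*(h + 4)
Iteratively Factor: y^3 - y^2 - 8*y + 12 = (y + 3)*(y^2 - 4*y + 4) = (y - 2)*(y + 3)*(y - 2)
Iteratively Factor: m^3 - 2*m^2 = (m)*(m^2 - 2*m) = m^2*(m - 2)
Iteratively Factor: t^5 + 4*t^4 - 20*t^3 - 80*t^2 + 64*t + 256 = (t - 4)*(t^4 + 8*t^3 + 12*t^2 - 32*t - 64) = (t - 4)*(t + 2)*(t^3 + 6*t^2 - 32) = (t - 4)*(t - 2)*(t + 2)*(t^2 + 8*t + 16) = (t - 4)*(t - 2)*(t + 2)*(t + 4)*(t + 4)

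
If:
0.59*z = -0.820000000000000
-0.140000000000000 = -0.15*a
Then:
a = 0.93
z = -1.39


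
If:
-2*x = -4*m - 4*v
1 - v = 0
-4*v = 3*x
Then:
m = -5/3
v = 1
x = -4/3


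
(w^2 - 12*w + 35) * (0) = 0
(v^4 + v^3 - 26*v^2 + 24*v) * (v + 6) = v^5 + 7*v^4 - 20*v^3 - 132*v^2 + 144*v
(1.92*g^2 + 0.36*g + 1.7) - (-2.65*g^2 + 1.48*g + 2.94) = 4.57*g^2 - 1.12*g - 1.24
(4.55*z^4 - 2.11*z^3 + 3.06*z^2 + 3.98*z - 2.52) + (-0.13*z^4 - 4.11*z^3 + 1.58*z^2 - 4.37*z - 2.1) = 4.42*z^4 - 6.22*z^3 + 4.64*z^2 - 0.39*z - 4.62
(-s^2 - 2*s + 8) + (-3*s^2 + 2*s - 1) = 7 - 4*s^2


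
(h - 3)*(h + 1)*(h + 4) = h^3 + 2*h^2 - 11*h - 12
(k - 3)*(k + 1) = k^2 - 2*k - 3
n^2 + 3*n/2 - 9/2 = (n - 3/2)*(n + 3)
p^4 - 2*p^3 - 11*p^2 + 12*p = p*(p - 4)*(p - 1)*(p + 3)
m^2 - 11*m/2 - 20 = (m - 8)*(m + 5/2)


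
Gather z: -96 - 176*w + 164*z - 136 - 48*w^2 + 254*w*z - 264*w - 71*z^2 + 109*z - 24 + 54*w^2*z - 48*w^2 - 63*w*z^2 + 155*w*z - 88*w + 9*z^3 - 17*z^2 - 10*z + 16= -96*w^2 - 528*w + 9*z^3 + z^2*(-63*w - 88) + z*(54*w^2 + 409*w + 263) - 240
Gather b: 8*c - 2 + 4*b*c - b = b*(4*c - 1) + 8*c - 2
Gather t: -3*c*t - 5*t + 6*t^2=6*t^2 + t*(-3*c - 5)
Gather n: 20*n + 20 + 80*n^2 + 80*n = 80*n^2 + 100*n + 20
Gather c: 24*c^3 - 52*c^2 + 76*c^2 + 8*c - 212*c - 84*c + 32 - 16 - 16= 24*c^3 + 24*c^2 - 288*c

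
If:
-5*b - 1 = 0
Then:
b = -1/5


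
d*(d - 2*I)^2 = d^3 - 4*I*d^2 - 4*d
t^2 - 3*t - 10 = (t - 5)*(t + 2)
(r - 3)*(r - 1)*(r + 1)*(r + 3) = r^4 - 10*r^2 + 9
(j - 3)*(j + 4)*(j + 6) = j^3 + 7*j^2 - 6*j - 72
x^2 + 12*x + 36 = (x + 6)^2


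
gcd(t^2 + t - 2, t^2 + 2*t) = t + 2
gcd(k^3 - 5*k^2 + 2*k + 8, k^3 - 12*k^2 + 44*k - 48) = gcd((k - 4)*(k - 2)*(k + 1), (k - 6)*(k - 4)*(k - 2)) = k^2 - 6*k + 8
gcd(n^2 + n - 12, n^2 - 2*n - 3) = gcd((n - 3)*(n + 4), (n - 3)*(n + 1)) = n - 3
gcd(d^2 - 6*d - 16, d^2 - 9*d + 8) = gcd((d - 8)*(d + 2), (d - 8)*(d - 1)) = d - 8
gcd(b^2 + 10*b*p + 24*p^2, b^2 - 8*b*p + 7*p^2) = 1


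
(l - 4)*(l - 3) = l^2 - 7*l + 12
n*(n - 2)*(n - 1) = n^3 - 3*n^2 + 2*n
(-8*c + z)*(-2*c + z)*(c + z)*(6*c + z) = 96*c^4 + 52*c^3*z - 48*c^2*z^2 - 3*c*z^3 + z^4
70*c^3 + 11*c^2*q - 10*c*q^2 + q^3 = (-7*c + q)*(-5*c + q)*(2*c + q)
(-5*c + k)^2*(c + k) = 25*c^3 + 15*c^2*k - 9*c*k^2 + k^3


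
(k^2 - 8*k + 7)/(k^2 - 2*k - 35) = (k - 1)/(k + 5)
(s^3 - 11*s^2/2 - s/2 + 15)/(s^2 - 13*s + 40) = (s^2 - s/2 - 3)/(s - 8)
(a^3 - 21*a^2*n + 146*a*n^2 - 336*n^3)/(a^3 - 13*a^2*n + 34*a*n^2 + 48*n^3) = (a - 7*n)/(a + n)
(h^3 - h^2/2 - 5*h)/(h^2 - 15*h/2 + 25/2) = h*(h + 2)/(h - 5)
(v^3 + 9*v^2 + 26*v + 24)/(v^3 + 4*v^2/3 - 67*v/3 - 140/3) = 3*(v^2 + 5*v + 6)/(3*v^2 - 8*v - 35)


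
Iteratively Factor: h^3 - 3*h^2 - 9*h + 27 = (h + 3)*(h^2 - 6*h + 9) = (h - 3)*(h + 3)*(h - 3)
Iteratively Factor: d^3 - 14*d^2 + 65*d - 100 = (d - 4)*(d^2 - 10*d + 25) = (d - 5)*(d - 4)*(d - 5)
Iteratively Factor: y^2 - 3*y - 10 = (y + 2)*(y - 5)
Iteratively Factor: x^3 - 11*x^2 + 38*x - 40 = (x - 2)*(x^2 - 9*x + 20) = (x - 4)*(x - 2)*(x - 5)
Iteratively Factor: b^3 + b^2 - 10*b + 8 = (b - 1)*(b^2 + 2*b - 8) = (b - 1)*(b + 4)*(b - 2)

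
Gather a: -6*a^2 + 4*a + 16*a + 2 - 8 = -6*a^2 + 20*a - 6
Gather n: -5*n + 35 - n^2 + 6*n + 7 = -n^2 + n + 42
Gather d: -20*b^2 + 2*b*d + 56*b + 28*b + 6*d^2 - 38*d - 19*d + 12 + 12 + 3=-20*b^2 + 84*b + 6*d^2 + d*(2*b - 57) + 27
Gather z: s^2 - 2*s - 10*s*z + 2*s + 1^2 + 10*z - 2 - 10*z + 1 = s^2 - 10*s*z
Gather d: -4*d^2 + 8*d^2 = 4*d^2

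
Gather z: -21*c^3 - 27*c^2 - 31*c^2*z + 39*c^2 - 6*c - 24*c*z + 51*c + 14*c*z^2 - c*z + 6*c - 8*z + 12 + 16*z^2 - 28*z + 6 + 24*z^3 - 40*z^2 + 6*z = -21*c^3 + 12*c^2 + 51*c + 24*z^3 + z^2*(14*c - 24) + z*(-31*c^2 - 25*c - 30) + 18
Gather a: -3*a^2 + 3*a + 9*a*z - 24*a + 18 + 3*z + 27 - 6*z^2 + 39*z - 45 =-3*a^2 + a*(9*z - 21) - 6*z^2 + 42*z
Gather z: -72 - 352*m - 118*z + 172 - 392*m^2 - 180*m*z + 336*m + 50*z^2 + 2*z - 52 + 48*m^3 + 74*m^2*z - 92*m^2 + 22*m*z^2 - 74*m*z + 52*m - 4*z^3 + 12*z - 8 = 48*m^3 - 484*m^2 + 36*m - 4*z^3 + z^2*(22*m + 50) + z*(74*m^2 - 254*m - 104) + 40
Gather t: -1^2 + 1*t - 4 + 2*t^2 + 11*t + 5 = 2*t^2 + 12*t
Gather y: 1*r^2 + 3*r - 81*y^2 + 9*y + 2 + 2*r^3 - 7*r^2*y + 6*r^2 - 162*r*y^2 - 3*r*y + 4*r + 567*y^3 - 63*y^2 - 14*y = 2*r^3 + 7*r^2 + 7*r + 567*y^3 + y^2*(-162*r - 144) + y*(-7*r^2 - 3*r - 5) + 2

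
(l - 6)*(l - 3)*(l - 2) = l^3 - 11*l^2 + 36*l - 36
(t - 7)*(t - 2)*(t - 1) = t^3 - 10*t^2 + 23*t - 14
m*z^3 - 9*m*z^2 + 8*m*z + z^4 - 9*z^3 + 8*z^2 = z*(m + z)*(z - 8)*(z - 1)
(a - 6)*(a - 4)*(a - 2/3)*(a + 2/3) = a^4 - 10*a^3 + 212*a^2/9 + 40*a/9 - 32/3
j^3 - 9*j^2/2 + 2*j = j*(j - 4)*(j - 1/2)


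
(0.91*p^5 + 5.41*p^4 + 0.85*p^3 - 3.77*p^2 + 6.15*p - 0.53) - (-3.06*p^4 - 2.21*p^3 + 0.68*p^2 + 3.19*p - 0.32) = 0.91*p^5 + 8.47*p^4 + 3.06*p^3 - 4.45*p^2 + 2.96*p - 0.21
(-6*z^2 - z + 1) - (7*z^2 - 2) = -13*z^2 - z + 3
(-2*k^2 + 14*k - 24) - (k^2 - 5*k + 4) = -3*k^2 + 19*k - 28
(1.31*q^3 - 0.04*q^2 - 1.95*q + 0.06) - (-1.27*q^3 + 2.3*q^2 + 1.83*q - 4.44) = 2.58*q^3 - 2.34*q^2 - 3.78*q + 4.5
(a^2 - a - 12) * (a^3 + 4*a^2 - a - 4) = a^5 + 3*a^4 - 17*a^3 - 51*a^2 + 16*a + 48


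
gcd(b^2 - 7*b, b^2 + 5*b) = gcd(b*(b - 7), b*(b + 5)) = b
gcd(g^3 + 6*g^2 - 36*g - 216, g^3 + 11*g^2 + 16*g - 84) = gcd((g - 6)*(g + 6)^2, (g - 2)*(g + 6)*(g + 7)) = g + 6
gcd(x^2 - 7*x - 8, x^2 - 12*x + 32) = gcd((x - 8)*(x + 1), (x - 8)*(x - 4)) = x - 8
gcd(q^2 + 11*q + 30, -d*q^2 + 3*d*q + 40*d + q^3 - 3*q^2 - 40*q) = q + 5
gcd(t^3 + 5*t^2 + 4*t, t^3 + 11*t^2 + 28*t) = t^2 + 4*t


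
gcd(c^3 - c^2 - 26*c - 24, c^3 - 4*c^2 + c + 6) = c + 1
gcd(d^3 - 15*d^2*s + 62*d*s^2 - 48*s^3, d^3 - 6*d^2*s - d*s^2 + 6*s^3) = d^2 - 7*d*s + 6*s^2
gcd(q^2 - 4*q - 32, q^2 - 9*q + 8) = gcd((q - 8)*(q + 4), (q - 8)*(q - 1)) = q - 8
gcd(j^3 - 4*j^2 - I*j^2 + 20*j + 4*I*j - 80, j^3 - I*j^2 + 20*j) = j^2 - I*j + 20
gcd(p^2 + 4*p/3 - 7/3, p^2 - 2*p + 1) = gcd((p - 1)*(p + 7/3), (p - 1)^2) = p - 1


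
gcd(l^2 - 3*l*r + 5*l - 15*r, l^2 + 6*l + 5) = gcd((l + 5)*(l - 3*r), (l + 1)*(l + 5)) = l + 5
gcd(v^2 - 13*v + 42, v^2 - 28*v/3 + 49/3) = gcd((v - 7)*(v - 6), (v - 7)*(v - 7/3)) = v - 7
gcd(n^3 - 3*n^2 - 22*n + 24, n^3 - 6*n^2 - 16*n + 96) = n^2 - 2*n - 24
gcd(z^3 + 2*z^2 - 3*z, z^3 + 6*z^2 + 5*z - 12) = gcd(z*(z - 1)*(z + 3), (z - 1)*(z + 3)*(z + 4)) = z^2 + 2*z - 3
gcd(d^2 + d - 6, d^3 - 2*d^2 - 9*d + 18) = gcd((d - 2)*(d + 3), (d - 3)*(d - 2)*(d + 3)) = d^2 + d - 6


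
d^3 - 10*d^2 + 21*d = d*(d - 7)*(d - 3)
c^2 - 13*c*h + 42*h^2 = (c - 7*h)*(c - 6*h)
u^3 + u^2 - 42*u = u*(u - 6)*(u + 7)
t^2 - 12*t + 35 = (t - 7)*(t - 5)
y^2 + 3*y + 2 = (y + 1)*(y + 2)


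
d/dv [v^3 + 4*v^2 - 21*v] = 3*v^2 + 8*v - 21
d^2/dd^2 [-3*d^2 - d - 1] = -6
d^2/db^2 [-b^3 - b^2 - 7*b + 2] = -6*b - 2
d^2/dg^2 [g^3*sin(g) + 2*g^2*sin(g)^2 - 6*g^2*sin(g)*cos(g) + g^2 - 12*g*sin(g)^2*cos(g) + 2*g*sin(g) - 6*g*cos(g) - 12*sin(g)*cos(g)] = -g^3*sin(g) + 12*g^2*sin(2*g) + 6*g^2*cos(g) + 4*g^2*cos(2*g) + 4*g*sin(g) + 8*g*sin(2*g) + 9*g*cos(g) - 24*g*cos(2*g) - 27*g*cos(3*g) + 18*sin(g) + 18*sin(2*g) - 18*sin(3*g) + 4*cos(g) - 2*cos(2*g) + 4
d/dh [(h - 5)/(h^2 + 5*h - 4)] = (h^2 + 5*h - (h - 5)*(2*h + 5) - 4)/(h^2 + 5*h - 4)^2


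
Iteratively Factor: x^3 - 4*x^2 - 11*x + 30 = (x + 3)*(x^2 - 7*x + 10) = (x - 2)*(x + 3)*(x - 5)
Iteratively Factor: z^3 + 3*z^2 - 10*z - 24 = (z - 3)*(z^2 + 6*z + 8) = (z - 3)*(z + 2)*(z + 4)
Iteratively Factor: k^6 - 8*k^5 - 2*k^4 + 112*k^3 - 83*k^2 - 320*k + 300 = (k + 2)*(k^5 - 10*k^4 + 18*k^3 + 76*k^2 - 235*k + 150) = (k + 2)*(k + 3)*(k^4 - 13*k^3 + 57*k^2 - 95*k + 50) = (k - 2)*(k + 2)*(k + 3)*(k^3 - 11*k^2 + 35*k - 25) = (k - 5)*(k - 2)*(k + 2)*(k + 3)*(k^2 - 6*k + 5) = (k - 5)*(k - 2)*(k - 1)*(k + 2)*(k + 3)*(k - 5)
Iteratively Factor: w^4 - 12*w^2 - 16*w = (w + 2)*(w^3 - 2*w^2 - 8*w) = w*(w + 2)*(w^2 - 2*w - 8) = w*(w + 2)^2*(w - 4)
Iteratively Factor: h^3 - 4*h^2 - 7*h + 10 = (h + 2)*(h^2 - 6*h + 5) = (h - 1)*(h + 2)*(h - 5)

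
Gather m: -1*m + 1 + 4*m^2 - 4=4*m^2 - m - 3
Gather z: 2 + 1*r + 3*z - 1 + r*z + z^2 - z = r + z^2 + z*(r + 2) + 1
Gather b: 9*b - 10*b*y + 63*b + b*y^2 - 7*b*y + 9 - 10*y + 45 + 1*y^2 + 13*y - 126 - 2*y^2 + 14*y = b*(y^2 - 17*y + 72) - y^2 + 17*y - 72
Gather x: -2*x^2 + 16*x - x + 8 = -2*x^2 + 15*x + 8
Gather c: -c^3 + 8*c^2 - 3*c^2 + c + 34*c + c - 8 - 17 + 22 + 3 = -c^3 + 5*c^2 + 36*c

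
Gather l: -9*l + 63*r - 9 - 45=-9*l + 63*r - 54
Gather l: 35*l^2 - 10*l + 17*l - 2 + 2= 35*l^2 + 7*l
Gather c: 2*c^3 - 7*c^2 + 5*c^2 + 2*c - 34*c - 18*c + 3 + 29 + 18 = 2*c^3 - 2*c^2 - 50*c + 50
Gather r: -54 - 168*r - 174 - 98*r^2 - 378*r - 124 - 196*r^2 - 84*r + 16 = -294*r^2 - 630*r - 336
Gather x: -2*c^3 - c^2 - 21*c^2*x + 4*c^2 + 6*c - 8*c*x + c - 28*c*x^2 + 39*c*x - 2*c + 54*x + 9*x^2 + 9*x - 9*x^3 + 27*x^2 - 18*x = -2*c^3 + 3*c^2 + 5*c - 9*x^3 + x^2*(36 - 28*c) + x*(-21*c^2 + 31*c + 45)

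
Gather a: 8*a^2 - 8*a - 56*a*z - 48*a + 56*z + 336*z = 8*a^2 + a*(-56*z - 56) + 392*z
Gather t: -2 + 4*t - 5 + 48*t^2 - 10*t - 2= 48*t^2 - 6*t - 9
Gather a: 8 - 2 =6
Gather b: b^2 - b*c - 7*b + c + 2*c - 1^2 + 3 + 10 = b^2 + b*(-c - 7) + 3*c + 12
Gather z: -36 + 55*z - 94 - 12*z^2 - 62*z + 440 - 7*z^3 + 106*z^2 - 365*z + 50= -7*z^3 + 94*z^2 - 372*z + 360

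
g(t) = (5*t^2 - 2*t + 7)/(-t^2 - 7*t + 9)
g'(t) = (2*t + 7)*(5*t^2 - 2*t + 7)/(-t^2 - 7*t + 9)^2 + (10*t - 2)/(-t^2 - 7*t + 9) = (-37*t^2 + 104*t + 31)/(t^4 + 14*t^3 + 31*t^2 - 126*t + 81)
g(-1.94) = 1.58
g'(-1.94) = -0.88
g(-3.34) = 3.27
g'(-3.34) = -1.62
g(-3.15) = 2.98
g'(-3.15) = -1.49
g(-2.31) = 1.93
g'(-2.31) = -1.03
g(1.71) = -3.09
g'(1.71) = 2.90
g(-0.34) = 0.73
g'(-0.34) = -0.07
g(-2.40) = 2.03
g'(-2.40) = -1.07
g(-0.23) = 0.73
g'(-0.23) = 0.05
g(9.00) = -2.92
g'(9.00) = -0.11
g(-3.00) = 2.76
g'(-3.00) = -1.39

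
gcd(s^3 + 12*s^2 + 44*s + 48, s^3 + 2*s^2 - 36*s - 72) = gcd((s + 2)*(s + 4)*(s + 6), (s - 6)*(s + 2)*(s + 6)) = s^2 + 8*s + 12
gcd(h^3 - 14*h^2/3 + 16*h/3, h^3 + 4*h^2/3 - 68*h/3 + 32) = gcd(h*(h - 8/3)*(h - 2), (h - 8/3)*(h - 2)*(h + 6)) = h^2 - 14*h/3 + 16/3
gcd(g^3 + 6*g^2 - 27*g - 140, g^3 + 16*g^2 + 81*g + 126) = g + 7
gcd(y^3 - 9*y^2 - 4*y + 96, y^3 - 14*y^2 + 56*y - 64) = y^2 - 12*y + 32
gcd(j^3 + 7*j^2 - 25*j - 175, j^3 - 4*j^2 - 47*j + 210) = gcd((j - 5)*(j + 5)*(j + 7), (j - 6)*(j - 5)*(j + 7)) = j^2 + 2*j - 35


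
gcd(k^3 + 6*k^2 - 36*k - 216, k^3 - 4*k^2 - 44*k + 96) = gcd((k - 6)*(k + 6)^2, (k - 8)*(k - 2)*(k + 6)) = k + 6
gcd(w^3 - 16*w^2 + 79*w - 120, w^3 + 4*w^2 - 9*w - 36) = w - 3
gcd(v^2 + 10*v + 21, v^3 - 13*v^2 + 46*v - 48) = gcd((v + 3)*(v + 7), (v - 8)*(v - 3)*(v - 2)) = 1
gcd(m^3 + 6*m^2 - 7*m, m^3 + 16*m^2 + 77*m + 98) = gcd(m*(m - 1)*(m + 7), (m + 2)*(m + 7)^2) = m + 7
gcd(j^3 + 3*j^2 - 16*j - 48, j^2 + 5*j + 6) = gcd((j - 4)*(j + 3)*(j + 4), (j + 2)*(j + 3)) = j + 3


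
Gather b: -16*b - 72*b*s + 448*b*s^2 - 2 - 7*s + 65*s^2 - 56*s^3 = b*(448*s^2 - 72*s - 16) - 56*s^3 + 65*s^2 - 7*s - 2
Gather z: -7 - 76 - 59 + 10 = -132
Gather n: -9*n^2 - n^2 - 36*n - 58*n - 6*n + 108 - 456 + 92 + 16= -10*n^2 - 100*n - 240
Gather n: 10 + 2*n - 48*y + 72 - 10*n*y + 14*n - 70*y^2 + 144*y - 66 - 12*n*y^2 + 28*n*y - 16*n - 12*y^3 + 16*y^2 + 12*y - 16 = n*(-12*y^2 + 18*y) - 12*y^3 - 54*y^2 + 108*y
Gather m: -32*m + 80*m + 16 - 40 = 48*m - 24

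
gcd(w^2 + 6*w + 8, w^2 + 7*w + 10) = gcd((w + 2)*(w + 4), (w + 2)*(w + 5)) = w + 2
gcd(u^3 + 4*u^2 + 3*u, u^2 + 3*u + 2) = u + 1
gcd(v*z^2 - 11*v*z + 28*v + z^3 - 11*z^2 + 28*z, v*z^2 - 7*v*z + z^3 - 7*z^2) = v*z - 7*v + z^2 - 7*z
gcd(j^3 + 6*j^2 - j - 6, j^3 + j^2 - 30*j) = j + 6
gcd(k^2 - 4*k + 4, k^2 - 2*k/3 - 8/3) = k - 2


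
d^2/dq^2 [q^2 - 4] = 2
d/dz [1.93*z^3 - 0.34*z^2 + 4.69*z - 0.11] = 5.79*z^2 - 0.68*z + 4.69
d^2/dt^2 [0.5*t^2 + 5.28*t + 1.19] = 1.00000000000000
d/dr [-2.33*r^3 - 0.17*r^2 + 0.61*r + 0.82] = -6.99*r^2 - 0.34*r + 0.61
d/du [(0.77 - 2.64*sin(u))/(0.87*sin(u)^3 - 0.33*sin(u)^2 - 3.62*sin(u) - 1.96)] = (4.5936*sin(u)^3 - 2.8809*sin(u)^2 + 0.5082*sin(u) + 7.9618)*cos(u)/(0.7569*sin(u)^6 - 0.5742*sin(u)^5 - 6.1899*sin(u)^4 - 1.0212*sin(u)^3 + 14.398*sin(u)^2 + 14.1904*sin(u) + 3.8416)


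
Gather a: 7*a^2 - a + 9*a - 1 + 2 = 7*a^2 + 8*a + 1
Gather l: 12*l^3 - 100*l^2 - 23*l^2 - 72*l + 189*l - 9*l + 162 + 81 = 12*l^3 - 123*l^2 + 108*l + 243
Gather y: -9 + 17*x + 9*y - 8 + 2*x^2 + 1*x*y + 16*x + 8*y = 2*x^2 + 33*x + y*(x + 17) - 17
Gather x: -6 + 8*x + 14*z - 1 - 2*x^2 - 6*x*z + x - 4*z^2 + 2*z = -2*x^2 + x*(9 - 6*z) - 4*z^2 + 16*z - 7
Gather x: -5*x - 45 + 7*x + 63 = 2*x + 18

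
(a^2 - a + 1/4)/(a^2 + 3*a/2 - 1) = (a - 1/2)/(a + 2)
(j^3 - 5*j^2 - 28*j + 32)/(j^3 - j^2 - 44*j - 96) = (j - 1)/(j + 3)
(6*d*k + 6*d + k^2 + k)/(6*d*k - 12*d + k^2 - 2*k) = (k + 1)/(k - 2)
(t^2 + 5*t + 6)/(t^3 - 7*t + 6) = (t + 2)/(t^2 - 3*t + 2)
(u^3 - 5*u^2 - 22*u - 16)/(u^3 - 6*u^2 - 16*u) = (u + 1)/u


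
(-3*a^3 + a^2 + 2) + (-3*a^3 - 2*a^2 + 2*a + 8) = -6*a^3 - a^2 + 2*a + 10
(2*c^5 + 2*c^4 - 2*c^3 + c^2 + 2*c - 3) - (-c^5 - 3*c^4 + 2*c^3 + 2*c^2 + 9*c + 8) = 3*c^5 + 5*c^4 - 4*c^3 - c^2 - 7*c - 11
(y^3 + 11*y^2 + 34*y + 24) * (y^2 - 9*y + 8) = y^5 + 2*y^4 - 57*y^3 - 194*y^2 + 56*y + 192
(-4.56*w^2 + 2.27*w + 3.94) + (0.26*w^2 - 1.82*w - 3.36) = -4.3*w^2 + 0.45*w + 0.58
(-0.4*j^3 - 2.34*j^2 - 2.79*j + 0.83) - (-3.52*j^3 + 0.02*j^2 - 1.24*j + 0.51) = 3.12*j^3 - 2.36*j^2 - 1.55*j + 0.32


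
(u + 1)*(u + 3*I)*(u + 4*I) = u^3 + u^2 + 7*I*u^2 - 12*u + 7*I*u - 12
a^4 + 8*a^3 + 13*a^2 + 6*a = a*(a + 1)^2*(a + 6)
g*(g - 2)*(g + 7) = g^3 + 5*g^2 - 14*g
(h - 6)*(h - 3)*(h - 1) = h^3 - 10*h^2 + 27*h - 18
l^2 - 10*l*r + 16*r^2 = (l - 8*r)*(l - 2*r)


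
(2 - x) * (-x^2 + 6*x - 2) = x^3 - 8*x^2 + 14*x - 4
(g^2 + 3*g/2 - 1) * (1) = g^2 + 3*g/2 - 1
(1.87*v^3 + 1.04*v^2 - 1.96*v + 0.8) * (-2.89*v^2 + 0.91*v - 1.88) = -5.4043*v^5 - 1.3039*v^4 + 3.0952*v^3 - 6.0508*v^2 + 4.4128*v - 1.504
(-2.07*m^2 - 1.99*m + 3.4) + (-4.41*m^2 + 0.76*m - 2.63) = -6.48*m^2 - 1.23*m + 0.77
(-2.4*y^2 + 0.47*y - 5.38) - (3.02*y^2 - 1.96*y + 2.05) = -5.42*y^2 + 2.43*y - 7.43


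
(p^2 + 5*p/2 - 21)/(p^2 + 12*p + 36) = (p - 7/2)/(p + 6)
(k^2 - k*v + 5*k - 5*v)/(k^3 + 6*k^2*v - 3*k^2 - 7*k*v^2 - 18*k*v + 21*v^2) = (k + 5)/(k^2 + 7*k*v - 3*k - 21*v)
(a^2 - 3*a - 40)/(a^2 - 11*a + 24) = (a + 5)/(a - 3)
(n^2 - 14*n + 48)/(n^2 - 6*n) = (n - 8)/n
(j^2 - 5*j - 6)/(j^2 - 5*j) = (j^2 - 5*j - 6)/(j*(j - 5))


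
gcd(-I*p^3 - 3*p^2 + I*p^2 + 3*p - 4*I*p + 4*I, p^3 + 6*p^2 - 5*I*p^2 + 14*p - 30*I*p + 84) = 1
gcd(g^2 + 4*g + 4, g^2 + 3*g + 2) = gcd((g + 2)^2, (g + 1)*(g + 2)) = g + 2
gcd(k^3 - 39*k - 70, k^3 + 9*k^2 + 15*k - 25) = k + 5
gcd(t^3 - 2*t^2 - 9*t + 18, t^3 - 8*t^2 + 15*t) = t - 3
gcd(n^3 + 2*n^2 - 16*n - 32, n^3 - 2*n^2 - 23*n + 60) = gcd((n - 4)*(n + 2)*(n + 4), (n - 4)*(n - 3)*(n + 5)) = n - 4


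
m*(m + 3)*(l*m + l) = l*m^3 + 4*l*m^2 + 3*l*m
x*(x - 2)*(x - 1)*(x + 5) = x^4 + 2*x^3 - 13*x^2 + 10*x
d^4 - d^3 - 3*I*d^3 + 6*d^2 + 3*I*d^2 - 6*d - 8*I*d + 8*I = (d - 1)*(d - 4*I)*(d - I)*(d + 2*I)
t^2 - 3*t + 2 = (t - 2)*(t - 1)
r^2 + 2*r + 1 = (r + 1)^2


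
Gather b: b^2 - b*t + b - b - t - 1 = b^2 - b*t - t - 1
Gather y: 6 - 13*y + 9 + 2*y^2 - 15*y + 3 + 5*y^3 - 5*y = 5*y^3 + 2*y^2 - 33*y + 18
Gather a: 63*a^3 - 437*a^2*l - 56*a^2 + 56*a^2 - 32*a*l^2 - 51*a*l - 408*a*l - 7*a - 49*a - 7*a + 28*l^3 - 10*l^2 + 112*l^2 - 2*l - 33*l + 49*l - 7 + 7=63*a^3 - 437*a^2*l + a*(-32*l^2 - 459*l - 63) + 28*l^3 + 102*l^2 + 14*l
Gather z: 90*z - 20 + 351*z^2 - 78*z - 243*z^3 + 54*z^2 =-243*z^3 + 405*z^2 + 12*z - 20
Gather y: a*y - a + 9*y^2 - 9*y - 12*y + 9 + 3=-a + 9*y^2 + y*(a - 21) + 12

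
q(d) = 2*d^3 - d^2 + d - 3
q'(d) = 6*d^2 - 2*d + 1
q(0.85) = -1.64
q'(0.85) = 3.64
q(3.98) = 111.23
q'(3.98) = 88.08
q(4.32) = 143.90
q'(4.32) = 104.33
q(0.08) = -2.93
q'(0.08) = 0.88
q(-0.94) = -6.48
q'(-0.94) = 8.18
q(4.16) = 127.84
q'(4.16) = 96.51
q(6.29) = 461.44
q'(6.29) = 225.80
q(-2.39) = -38.41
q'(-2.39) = 40.05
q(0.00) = -3.00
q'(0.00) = 1.00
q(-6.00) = -477.00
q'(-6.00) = 229.00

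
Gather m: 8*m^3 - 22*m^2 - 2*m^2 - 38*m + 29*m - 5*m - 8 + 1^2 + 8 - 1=8*m^3 - 24*m^2 - 14*m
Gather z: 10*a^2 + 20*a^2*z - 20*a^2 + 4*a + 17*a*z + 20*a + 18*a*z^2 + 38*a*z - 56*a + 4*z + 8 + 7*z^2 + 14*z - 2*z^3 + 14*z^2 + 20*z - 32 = -10*a^2 - 32*a - 2*z^3 + z^2*(18*a + 21) + z*(20*a^2 + 55*a + 38) - 24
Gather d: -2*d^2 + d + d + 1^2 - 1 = -2*d^2 + 2*d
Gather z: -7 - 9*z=-9*z - 7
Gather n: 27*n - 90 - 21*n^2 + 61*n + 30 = -21*n^2 + 88*n - 60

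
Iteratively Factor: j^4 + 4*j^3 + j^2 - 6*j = (j - 1)*(j^3 + 5*j^2 + 6*j) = j*(j - 1)*(j^2 + 5*j + 6) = j*(j - 1)*(j + 3)*(j + 2)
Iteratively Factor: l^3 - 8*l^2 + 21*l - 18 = (l - 2)*(l^2 - 6*l + 9) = (l - 3)*(l - 2)*(l - 3)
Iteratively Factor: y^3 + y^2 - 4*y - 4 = (y + 1)*(y^2 - 4) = (y + 1)*(y + 2)*(y - 2)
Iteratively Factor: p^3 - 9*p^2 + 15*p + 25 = (p - 5)*(p^2 - 4*p - 5) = (p - 5)*(p + 1)*(p - 5)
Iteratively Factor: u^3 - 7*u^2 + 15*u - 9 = (u - 3)*(u^2 - 4*u + 3) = (u - 3)^2*(u - 1)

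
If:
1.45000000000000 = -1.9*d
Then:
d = -0.76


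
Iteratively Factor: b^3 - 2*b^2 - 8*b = (b - 4)*(b^2 + 2*b) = b*(b - 4)*(b + 2)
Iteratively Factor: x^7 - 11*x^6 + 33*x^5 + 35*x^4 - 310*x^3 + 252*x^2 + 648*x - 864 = (x + 2)*(x^6 - 13*x^5 + 59*x^4 - 83*x^3 - 144*x^2 + 540*x - 432) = (x - 3)*(x + 2)*(x^5 - 10*x^4 + 29*x^3 + 4*x^2 - 132*x + 144) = (x - 3)^2*(x + 2)*(x^4 - 7*x^3 + 8*x^2 + 28*x - 48) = (x - 3)^3*(x + 2)*(x^3 - 4*x^2 - 4*x + 16) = (x - 4)*(x - 3)^3*(x + 2)*(x^2 - 4) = (x - 4)*(x - 3)^3*(x + 2)^2*(x - 2)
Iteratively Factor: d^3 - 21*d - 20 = (d + 1)*(d^2 - d - 20) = (d + 1)*(d + 4)*(d - 5)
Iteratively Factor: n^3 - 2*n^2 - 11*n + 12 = (n + 3)*(n^2 - 5*n + 4) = (n - 4)*(n + 3)*(n - 1)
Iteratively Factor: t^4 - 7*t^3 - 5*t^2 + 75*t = (t + 3)*(t^3 - 10*t^2 + 25*t) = (t - 5)*(t + 3)*(t^2 - 5*t) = t*(t - 5)*(t + 3)*(t - 5)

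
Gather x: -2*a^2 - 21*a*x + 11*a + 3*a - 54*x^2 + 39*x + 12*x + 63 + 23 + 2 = -2*a^2 + 14*a - 54*x^2 + x*(51 - 21*a) + 88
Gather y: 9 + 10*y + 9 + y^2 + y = y^2 + 11*y + 18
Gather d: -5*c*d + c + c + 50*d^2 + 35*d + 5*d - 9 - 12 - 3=2*c + 50*d^2 + d*(40 - 5*c) - 24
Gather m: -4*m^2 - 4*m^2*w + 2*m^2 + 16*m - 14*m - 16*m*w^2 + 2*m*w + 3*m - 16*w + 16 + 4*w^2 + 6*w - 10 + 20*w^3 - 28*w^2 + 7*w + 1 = m^2*(-4*w - 2) + m*(-16*w^2 + 2*w + 5) + 20*w^3 - 24*w^2 - 3*w + 7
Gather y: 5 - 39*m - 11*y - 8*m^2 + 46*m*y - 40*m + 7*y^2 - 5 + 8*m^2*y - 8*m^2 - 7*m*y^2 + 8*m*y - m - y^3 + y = -16*m^2 - 80*m - y^3 + y^2*(7 - 7*m) + y*(8*m^2 + 54*m - 10)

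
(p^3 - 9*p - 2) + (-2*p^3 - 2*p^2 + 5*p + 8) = -p^3 - 2*p^2 - 4*p + 6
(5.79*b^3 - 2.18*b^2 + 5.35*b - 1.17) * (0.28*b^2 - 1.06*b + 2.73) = 1.6212*b^5 - 6.7478*b^4 + 19.6155*b^3 - 11.95*b^2 + 15.8457*b - 3.1941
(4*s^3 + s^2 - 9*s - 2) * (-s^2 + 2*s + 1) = -4*s^5 + 7*s^4 + 15*s^3 - 15*s^2 - 13*s - 2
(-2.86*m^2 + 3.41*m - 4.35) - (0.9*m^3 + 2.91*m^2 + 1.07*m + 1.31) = -0.9*m^3 - 5.77*m^2 + 2.34*m - 5.66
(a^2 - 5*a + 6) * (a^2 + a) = a^4 - 4*a^3 + a^2 + 6*a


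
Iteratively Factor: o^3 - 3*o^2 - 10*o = (o - 5)*(o^2 + 2*o) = o*(o - 5)*(o + 2)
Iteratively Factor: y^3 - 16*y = (y - 4)*(y^2 + 4*y) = y*(y - 4)*(y + 4)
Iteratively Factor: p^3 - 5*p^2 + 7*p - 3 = (p - 3)*(p^2 - 2*p + 1) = (p - 3)*(p - 1)*(p - 1)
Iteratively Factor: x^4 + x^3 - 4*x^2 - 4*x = (x + 1)*(x^3 - 4*x) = (x - 2)*(x + 1)*(x^2 + 2*x) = x*(x - 2)*(x + 1)*(x + 2)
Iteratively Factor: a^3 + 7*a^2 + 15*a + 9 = (a + 3)*(a^2 + 4*a + 3) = (a + 1)*(a + 3)*(a + 3)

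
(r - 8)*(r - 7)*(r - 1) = r^3 - 16*r^2 + 71*r - 56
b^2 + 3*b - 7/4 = (b - 1/2)*(b + 7/2)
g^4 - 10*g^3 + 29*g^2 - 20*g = g*(g - 5)*(g - 4)*(g - 1)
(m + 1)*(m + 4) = m^2 + 5*m + 4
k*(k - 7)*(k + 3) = k^3 - 4*k^2 - 21*k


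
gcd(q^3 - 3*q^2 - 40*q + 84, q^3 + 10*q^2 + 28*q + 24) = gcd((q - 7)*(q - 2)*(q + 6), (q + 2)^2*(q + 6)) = q + 6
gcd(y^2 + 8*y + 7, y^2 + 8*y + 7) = y^2 + 8*y + 7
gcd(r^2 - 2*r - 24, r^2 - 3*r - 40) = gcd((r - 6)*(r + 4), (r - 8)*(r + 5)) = 1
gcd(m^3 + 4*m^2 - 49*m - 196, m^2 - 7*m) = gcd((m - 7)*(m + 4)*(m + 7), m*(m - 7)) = m - 7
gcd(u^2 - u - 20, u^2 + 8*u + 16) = u + 4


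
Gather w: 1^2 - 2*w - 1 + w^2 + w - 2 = w^2 - w - 2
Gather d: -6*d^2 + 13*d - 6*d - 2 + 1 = -6*d^2 + 7*d - 1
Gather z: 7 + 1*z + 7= z + 14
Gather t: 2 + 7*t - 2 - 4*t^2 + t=-4*t^2 + 8*t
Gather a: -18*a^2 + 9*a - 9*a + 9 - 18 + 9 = -18*a^2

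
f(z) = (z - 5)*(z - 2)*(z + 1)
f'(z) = (z - 5)*(z - 2) + (z - 5)*(z + 1) + (z - 2)*(z + 1) = 3*z^2 - 12*z + 3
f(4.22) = -9.04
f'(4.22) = 5.79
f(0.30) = 10.39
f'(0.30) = -0.33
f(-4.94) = -271.80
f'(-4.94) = 135.49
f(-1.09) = -1.69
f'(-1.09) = 19.64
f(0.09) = 10.22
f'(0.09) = 1.94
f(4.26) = -8.80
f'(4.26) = 6.32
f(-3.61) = -126.07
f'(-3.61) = 85.42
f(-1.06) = -1.11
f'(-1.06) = 19.09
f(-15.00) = -4760.00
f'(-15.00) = 858.00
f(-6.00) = -440.00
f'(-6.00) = 183.00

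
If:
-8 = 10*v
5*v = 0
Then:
No Solution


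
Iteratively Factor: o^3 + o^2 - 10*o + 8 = (o - 1)*(o^2 + 2*o - 8) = (o - 1)*(o + 4)*(o - 2)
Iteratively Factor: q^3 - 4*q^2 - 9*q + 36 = (q - 3)*(q^2 - q - 12) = (q - 4)*(q - 3)*(q + 3)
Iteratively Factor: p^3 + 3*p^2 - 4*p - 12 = (p + 2)*(p^2 + p - 6) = (p + 2)*(p + 3)*(p - 2)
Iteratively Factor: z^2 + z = (z + 1)*(z)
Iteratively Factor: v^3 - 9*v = (v - 3)*(v^2 + 3*v) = v*(v - 3)*(v + 3)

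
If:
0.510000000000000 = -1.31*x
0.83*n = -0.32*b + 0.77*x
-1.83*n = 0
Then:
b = -0.94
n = 0.00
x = -0.39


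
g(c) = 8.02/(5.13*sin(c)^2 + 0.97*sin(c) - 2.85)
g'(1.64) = 0.60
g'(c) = 8.02*(-10.26*sin(c)*cos(c) - 0.97*cos(c))/(5.13*sin(c)^2 + 0.97*sin(c) - 2.85)^2 = -(82.2852*sin(c) + 7.7794)*cos(c)/(5.13*sin(c)^2 + 0.97*sin(c) - 2.85)^2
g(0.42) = -5.01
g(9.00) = -5.08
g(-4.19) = 4.35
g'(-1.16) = 82.41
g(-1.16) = 14.01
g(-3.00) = -2.78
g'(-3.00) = -0.46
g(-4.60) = 2.52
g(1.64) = 2.49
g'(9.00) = 15.24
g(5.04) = 9.66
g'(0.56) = -55.41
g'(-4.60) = 0.99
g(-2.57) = -4.28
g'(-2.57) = -8.80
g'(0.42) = -14.71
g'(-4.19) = 11.61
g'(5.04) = 32.72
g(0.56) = -9.04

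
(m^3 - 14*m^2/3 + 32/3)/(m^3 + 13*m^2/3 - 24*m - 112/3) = (m - 2)/(m + 7)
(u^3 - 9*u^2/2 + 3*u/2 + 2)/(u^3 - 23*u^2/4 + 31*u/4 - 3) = 2*(2*u + 1)/(4*u - 3)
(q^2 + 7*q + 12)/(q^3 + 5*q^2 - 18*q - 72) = (q + 4)/(q^2 + 2*q - 24)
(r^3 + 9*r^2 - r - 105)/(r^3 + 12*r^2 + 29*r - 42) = (r^2 + 2*r - 15)/(r^2 + 5*r - 6)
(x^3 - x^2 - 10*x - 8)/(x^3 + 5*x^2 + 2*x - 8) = (x^2 - 3*x - 4)/(x^2 + 3*x - 4)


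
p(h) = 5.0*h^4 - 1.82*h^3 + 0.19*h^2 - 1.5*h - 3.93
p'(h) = 20.0*h^3 - 5.46*h^2 + 0.38*h - 1.5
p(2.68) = 216.32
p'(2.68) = 345.28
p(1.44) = 10.37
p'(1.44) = 47.45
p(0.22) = -4.26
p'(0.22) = -1.47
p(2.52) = 166.01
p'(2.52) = 284.84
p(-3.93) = 1308.10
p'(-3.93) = -1301.29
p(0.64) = -4.45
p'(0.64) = 1.75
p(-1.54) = 33.60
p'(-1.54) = -88.08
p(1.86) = 42.07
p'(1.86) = 109.01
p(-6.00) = 6885.03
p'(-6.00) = -4520.34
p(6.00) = 6080.79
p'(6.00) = 4124.22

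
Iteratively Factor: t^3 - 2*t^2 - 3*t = (t + 1)*(t^2 - 3*t) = t*(t + 1)*(t - 3)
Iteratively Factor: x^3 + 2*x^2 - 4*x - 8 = (x + 2)*(x^2 - 4) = (x + 2)^2*(x - 2)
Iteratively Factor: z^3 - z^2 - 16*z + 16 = (z - 4)*(z^2 + 3*z - 4) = (z - 4)*(z - 1)*(z + 4)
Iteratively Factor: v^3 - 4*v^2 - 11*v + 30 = (v - 5)*(v^2 + v - 6) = (v - 5)*(v - 2)*(v + 3)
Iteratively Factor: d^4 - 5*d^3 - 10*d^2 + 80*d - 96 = (d - 4)*(d^3 - d^2 - 14*d + 24) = (d - 4)*(d - 3)*(d^2 + 2*d - 8) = (d - 4)*(d - 3)*(d - 2)*(d + 4)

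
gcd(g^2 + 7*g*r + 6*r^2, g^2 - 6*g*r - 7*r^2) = g + r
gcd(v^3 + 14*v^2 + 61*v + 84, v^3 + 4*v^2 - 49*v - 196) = v^2 + 11*v + 28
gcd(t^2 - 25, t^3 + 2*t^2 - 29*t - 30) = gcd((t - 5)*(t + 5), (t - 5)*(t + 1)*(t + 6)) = t - 5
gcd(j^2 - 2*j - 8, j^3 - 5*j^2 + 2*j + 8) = j - 4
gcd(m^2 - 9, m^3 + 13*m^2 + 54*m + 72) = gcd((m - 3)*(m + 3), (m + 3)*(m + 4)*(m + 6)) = m + 3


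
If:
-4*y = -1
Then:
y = 1/4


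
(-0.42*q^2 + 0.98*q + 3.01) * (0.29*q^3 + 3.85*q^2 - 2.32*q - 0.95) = -0.1218*q^5 - 1.3328*q^4 + 5.6203*q^3 + 9.7139*q^2 - 7.9142*q - 2.8595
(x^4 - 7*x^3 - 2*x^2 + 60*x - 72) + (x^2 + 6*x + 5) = x^4 - 7*x^3 - x^2 + 66*x - 67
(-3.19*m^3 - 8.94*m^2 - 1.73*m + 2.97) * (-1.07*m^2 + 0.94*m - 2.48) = 3.4133*m^5 + 6.5672*m^4 + 1.3587*m^3 + 17.3671*m^2 + 7.0822*m - 7.3656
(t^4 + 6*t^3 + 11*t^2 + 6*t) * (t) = t^5 + 6*t^4 + 11*t^3 + 6*t^2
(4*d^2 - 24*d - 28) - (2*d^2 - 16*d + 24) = 2*d^2 - 8*d - 52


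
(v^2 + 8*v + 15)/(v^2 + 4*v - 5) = (v + 3)/(v - 1)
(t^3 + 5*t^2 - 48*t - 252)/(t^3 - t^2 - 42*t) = (t + 6)/t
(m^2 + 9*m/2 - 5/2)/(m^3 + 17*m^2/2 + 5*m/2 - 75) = (2*m - 1)/(2*m^2 + 7*m - 30)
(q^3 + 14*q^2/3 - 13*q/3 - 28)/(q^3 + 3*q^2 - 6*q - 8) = (q^2 + 2*q/3 - 7)/(q^2 - q - 2)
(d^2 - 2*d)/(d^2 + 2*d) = (d - 2)/(d + 2)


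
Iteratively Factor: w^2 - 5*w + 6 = (w - 3)*(w - 2)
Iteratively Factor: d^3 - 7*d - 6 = (d - 3)*(d^2 + 3*d + 2) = (d - 3)*(d + 1)*(d + 2)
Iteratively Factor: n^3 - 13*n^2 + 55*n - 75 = (n - 5)*(n^2 - 8*n + 15) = (n - 5)*(n - 3)*(n - 5)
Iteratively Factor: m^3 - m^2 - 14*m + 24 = (m - 3)*(m^2 + 2*m - 8) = (m - 3)*(m + 4)*(m - 2)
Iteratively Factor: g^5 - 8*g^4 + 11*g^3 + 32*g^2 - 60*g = (g - 3)*(g^4 - 5*g^3 - 4*g^2 + 20*g) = (g - 3)*(g - 2)*(g^3 - 3*g^2 - 10*g) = (g - 5)*(g - 3)*(g - 2)*(g^2 + 2*g) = (g - 5)*(g - 3)*(g - 2)*(g + 2)*(g)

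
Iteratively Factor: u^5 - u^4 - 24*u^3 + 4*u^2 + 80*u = (u - 5)*(u^4 + 4*u^3 - 4*u^2 - 16*u) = u*(u - 5)*(u^3 + 4*u^2 - 4*u - 16) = u*(u - 5)*(u + 2)*(u^2 + 2*u - 8) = u*(u - 5)*(u - 2)*(u + 2)*(u + 4)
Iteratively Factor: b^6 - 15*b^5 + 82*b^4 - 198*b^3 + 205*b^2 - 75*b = (b - 3)*(b^5 - 12*b^4 + 46*b^3 - 60*b^2 + 25*b) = (b - 5)*(b - 3)*(b^4 - 7*b^3 + 11*b^2 - 5*b) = b*(b - 5)*(b - 3)*(b^3 - 7*b^2 + 11*b - 5) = b*(b - 5)*(b - 3)*(b - 1)*(b^2 - 6*b + 5) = b*(b - 5)^2*(b - 3)*(b - 1)*(b - 1)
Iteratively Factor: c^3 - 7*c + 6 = (c + 3)*(c^2 - 3*c + 2) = (c - 1)*(c + 3)*(c - 2)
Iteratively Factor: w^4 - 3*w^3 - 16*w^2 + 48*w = (w + 4)*(w^3 - 7*w^2 + 12*w) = (w - 4)*(w + 4)*(w^2 - 3*w) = (w - 4)*(w - 3)*(w + 4)*(w)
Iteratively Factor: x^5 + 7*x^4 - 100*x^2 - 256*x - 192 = (x + 4)*(x^4 + 3*x^3 - 12*x^2 - 52*x - 48) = (x + 3)*(x + 4)*(x^3 - 12*x - 16) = (x + 2)*(x + 3)*(x + 4)*(x^2 - 2*x - 8) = (x + 2)^2*(x + 3)*(x + 4)*(x - 4)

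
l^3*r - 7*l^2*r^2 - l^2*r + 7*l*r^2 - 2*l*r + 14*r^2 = (l - 2)*(l - 7*r)*(l*r + r)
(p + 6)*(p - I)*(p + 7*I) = p^3 + 6*p^2 + 6*I*p^2 + 7*p + 36*I*p + 42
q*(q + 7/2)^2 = q^3 + 7*q^2 + 49*q/4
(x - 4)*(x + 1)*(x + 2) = x^3 - x^2 - 10*x - 8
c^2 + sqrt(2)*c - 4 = (c - sqrt(2))*(c + 2*sqrt(2))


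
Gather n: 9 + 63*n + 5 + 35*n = 98*n + 14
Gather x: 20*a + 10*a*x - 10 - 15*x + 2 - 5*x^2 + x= 20*a - 5*x^2 + x*(10*a - 14) - 8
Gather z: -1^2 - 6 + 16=9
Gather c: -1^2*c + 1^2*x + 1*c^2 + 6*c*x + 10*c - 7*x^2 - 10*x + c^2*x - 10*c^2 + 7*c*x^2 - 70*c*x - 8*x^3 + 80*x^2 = c^2*(x - 9) + c*(7*x^2 - 64*x + 9) - 8*x^3 + 73*x^2 - 9*x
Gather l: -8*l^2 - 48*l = -8*l^2 - 48*l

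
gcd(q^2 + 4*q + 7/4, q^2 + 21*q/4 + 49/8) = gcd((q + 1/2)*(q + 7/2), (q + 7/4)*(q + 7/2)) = q + 7/2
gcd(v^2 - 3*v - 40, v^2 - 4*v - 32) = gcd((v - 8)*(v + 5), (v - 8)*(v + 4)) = v - 8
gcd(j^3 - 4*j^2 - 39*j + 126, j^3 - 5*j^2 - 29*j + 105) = j^2 - 10*j + 21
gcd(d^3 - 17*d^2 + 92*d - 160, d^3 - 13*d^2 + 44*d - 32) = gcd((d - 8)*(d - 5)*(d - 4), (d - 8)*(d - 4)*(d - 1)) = d^2 - 12*d + 32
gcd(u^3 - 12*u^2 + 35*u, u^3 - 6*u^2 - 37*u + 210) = u^2 - 12*u + 35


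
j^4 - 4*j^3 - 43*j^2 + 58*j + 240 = (j - 8)*(j - 3)*(j + 2)*(j + 5)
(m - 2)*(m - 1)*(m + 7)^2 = m^4 + 11*m^3 + 9*m^2 - 119*m + 98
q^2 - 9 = (q - 3)*(q + 3)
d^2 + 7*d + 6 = (d + 1)*(d + 6)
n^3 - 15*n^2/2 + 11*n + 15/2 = (n - 5)*(n - 3)*(n + 1/2)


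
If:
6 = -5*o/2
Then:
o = -12/5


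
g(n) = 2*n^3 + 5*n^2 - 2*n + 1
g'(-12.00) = 742.00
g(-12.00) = -2711.00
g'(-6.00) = 154.00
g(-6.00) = -239.00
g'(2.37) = 55.40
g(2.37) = 50.97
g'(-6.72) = 201.75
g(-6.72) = -366.70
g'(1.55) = 27.92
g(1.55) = 17.36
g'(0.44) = 3.56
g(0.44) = 1.26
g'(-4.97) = 96.51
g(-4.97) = -111.08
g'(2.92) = 78.36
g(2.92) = 87.59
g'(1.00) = 14.00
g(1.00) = 6.00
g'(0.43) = 3.41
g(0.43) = 1.22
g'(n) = 6*n^2 + 10*n - 2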